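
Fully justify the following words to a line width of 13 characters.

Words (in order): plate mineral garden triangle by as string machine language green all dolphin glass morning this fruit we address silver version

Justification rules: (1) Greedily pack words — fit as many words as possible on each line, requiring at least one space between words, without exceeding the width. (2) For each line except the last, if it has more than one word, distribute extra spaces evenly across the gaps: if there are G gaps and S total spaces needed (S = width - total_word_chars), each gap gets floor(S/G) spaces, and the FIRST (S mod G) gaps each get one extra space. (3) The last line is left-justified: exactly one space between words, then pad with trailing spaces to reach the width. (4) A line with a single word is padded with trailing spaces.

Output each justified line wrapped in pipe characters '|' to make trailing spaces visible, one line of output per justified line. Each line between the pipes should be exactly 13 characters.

Answer: |plate mineral|
|garden       |
|triangle   by|
|as     string|
|machine      |
|language     |
|green     all|
|dolphin glass|
|morning  this|
|fruit      we|
|address      |
|silver       |
|version      |

Derivation:
Line 1: ['plate', 'mineral'] (min_width=13, slack=0)
Line 2: ['garden'] (min_width=6, slack=7)
Line 3: ['triangle', 'by'] (min_width=11, slack=2)
Line 4: ['as', 'string'] (min_width=9, slack=4)
Line 5: ['machine'] (min_width=7, slack=6)
Line 6: ['language'] (min_width=8, slack=5)
Line 7: ['green', 'all'] (min_width=9, slack=4)
Line 8: ['dolphin', 'glass'] (min_width=13, slack=0)
Line 9: ['morning', 'this'] (min_width=12, slack=1)
Line 10: ['fruit', 'we'] (min_width=8, slack=5)
Line 11: ['address'] (min_width=7, slack=6)
Line 12: ['silver'] (min_width=6, slack=7)
Line 13: ['version'] (min_width=7, slack=6)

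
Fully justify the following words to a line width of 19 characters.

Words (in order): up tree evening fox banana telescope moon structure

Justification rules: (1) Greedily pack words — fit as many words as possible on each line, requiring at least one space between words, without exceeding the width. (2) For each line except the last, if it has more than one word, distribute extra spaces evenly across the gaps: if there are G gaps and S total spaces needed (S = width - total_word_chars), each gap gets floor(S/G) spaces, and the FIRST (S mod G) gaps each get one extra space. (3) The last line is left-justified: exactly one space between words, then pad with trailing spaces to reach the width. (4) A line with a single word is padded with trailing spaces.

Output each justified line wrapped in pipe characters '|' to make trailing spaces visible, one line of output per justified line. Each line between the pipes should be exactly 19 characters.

Answer: |up tree evening fox|
|banana    telescope|
|moon structure     |

Derivation:
Line 1: ['up', 'tree', 'evening', 'fox'] (min_width=19, slack=0)
Line 2: ['banana', 'telescope'] (min_width=16, slack=3)
Line 3: ['moon', 'structure'] (min_width=14, slack=5)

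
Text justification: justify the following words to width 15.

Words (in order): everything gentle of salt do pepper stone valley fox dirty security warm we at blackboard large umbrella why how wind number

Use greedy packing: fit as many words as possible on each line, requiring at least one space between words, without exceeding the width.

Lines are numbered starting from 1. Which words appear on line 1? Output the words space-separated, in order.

Line 1: ['everything'] (min_width=10, slack=5)
Line 2: ['gentle', 'of', 'salt'] (min_width=14, slack=1)
Line 3: ['do', 'pepper', 'stone'] (min_width=15, slack=0)
Line 4: ['valley', 'fox'] (min_width=10, slack=5)
Line 5: ['dirty', 'security'] (min_width=14, slack=1)
Line 6: ['warm', 'we', 'at'] (min_width=10, slack=5)
Line 7: ['blackboard'] (min_width=10, slack=5)
Line 8: ['large', 'umbrella'] (min_width=14, slack=1)
Line 9: ['why', 'how', 'wind'] (min_width=12, slack=3)
Line 10: ['number'] (min_width=6, slack=9)

Answer: everything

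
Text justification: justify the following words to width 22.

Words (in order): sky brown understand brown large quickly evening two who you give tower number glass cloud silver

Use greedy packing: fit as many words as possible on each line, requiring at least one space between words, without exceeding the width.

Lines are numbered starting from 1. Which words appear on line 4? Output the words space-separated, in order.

Answer: give tower number

Derivation:
Line 1: ['sky', 'brown', 'understand'] (min_width=20, slack=2)
Line 2: ['brown', 'large', 'quickly'] (min_width=19, slack=3)
Line 3: ['evening', 'two', 'who', 'you'] (min_width=19, slack=3)
Line 4: ['give', 'tower', 'number'] (min_width=17, slack=5)
Line 5: ['glass', 'cloud', 'silver'] (min_width=18, slack=4)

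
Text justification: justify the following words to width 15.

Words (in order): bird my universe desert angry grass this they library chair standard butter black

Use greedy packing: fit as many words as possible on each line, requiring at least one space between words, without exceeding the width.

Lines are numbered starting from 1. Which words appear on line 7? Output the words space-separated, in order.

Line 1: ['bird', 'my'] (min_width=7, slack=8)
Line 2: ['universe', 'desert'] (min_width=15, slack=0)
Line 3: ['angry', 'grass'] (min_width=11, slack=4)
Line 4: ['this', 'they'] (min_width=9, slack=6)
Line 5: ['library', 'chair'] (min_width=13, slack=2)
Line 6: ['standard', 'butter'] (min_width=15, slack=0)
Line 7: ['black'] (min_width=5, slack=10)

Answer: black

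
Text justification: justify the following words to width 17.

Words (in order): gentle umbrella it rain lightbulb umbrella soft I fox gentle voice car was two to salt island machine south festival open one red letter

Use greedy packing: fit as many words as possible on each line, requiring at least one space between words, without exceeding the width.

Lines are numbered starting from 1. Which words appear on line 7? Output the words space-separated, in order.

Answer: machine south

Derivation:
Line 1: ['gentle', 'umbrella'] (min_width=15, slack=2)
Line 2: ['it', 'rain', 'lightbulb'] (min_width=17, slack=0)
Line 3: ['umbrella', 'soft', 'I'] (min_width=15, slack=2)
Line 4: ['fox', 'gentle', 'voice'] (min_width=16, slack=1)
Line 5: ['car', 'was', 'two', 'to'] (min_width=14, slack=3)
Line 6: ['salt', 'island'] (min_width=11, slack=6)
Line 7: ['machine', 'south'] (min_width=13, slack=4)
Line 8: ['festival', 'open', 'one'] (min_width=17, slack=0)
Line 9: ['red', 'letter'] (min_width=10, slack=7)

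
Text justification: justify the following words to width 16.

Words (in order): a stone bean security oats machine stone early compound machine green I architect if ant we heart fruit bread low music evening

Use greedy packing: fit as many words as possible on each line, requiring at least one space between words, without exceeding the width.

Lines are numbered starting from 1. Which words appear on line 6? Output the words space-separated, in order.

Line 1: ['a', 'stone', 'bean'] (min_width=12, slack=4)
Line 2: ['security', 'oats'] (min_width=13, slack=3)
Line 3: ['machine', 'stone'] (min_width=13, slack=3)
Line 4: ['early', 'compound'] (min_width=14, slack=2)
Line 5: ['machine', 'green', 'I'] (min_width=15, slack=1)
Line 6: ['architect', 'if', 'ant'] (min_width=16, slack=0)
Line 7: ['we', 'heart', 'fruit'] (min_width=14, slack=2)
Line 8: ['bread', 'low', 'music'] (min_width=15, slack=1)
Line 9: ['evening'] (min_width=7, slack=9)

Answer: architect if ant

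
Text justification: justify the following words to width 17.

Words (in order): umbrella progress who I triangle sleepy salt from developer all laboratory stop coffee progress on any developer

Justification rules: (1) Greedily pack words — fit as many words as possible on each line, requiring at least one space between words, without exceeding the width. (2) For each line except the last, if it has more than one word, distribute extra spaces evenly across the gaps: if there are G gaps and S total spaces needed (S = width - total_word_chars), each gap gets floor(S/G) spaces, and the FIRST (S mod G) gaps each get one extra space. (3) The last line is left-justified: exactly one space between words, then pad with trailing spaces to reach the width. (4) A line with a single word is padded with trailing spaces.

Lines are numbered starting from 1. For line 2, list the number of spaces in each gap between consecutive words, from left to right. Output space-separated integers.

Answer: 3 2

Derivation:
Line 1: ['umbrella', 'progress'] (min_width=17, slack=0)
Line 2: ['who', 'I', 'triangle'] (min_width=14, slack=3)
Line 3: ['sleepy', 'salt', 'from'] (min_width=16, slack=1)
Line 4: ['developer', 'all'] (min_width=13, slack=4)
Line 5: ['laboratory', 'stop'] (min_width=15, slack=2)
Line 6: ['coffee', 'progress'] (min_width=15, slack=2)
Line 7: ['on', 'any', 'developer'] (min_width=16, slack=1)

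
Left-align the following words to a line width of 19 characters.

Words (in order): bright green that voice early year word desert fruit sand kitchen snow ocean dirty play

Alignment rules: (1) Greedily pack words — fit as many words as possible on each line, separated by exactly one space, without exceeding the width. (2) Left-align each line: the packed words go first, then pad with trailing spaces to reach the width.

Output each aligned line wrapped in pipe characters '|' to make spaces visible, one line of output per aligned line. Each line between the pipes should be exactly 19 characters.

Line 1: ['bright', 'green', 'that'] (min_width=17, slack=2)
Line 2: ['voice', 'early', 'year'] (min_width=16, slack=3)
Line 3: ['word', 'desert', 'fruit'] (min_width=17, slack=2)
Line 4: ['sand', 'kitchen', 'snow'] (min_width=17, slack=2)
Line 5: ['ocean', 'dirty', 'play'] (min_width=16, slack=3)

Answer: |bright green that  |
|voice early year   |
|word desert fruit  |
|sand kitchen snow  |
|ocean dirty play   |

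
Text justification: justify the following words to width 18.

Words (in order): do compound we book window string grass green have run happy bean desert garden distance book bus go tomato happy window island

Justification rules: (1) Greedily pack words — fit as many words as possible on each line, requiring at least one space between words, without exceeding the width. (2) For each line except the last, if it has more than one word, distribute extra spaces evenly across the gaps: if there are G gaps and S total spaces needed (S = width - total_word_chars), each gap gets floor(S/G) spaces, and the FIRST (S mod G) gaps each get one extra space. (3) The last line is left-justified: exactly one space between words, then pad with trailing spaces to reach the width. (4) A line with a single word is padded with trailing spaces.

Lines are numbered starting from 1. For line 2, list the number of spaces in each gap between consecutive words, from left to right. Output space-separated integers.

Line 1: ['do', 'compound', 'we'] (min_width=14, slack=4)
Line 2: ['book', 'window', 'string'] (min_width=18, slack=0)
Line 3: ['grass', 'green', 'have'] (min_width=16, slack=2)
Line 4: ['run', 'happy', 'bean'] (min_width=14, slack=4)
Line 5: ['desert', 'garden'] (min_width=13, slack=5)
Line 6: ['distance', 'book', 'bus'] (min_width=17, slack=1)
Line 7: ['go', 'tomato', 'happy'] (min_width=15, slack=3)
Line 8: ['window', 'island'] (min_width=13, slack=5)

Answer: 1 1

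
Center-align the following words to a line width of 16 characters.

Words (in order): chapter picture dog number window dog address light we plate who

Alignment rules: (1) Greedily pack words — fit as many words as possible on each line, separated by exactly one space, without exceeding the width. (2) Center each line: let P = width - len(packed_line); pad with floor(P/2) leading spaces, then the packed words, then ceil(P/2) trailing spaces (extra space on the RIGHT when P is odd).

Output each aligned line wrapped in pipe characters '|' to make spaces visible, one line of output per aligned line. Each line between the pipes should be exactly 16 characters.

Line 1: ['chapter', 'picture'] (min_width=15, slack=1)
Line 2: ['dog', 'number'] (min_width=10, slack=6)
Line 3: ['window', 'dog'] (min_width=10, slack=6)
Line 4: ['address', 'light', 'we'] (min_width=16, slack=0)
Line 5: ['plate', 'who'] (min_width=9, slack=7)

Answer: |chapter picture |
|   dog number   |
|   window dog   |
|address light we|
|   plate who    |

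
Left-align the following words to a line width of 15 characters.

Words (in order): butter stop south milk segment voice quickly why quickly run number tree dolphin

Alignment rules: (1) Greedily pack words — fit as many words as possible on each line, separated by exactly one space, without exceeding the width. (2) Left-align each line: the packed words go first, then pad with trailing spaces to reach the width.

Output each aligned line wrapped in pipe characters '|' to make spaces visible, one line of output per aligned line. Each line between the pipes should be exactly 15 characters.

Line 1: ['butter', 'stop'] (min_width=11, slack=4)
Line 2: ['south', 'milk'] (min_width=10, slack=5)
Line 3: ['segment', 'voice'] (min_width=13, slack=2)
Line 4: ['quickly', 'why'] (min_width=11, slack=4)
Line 5: ['quickly', 'run'] (min_width=11, slack=4)
Line 6: ['number', 'tree'] (min_width=11, slack=4)
Line 7: ['dolphin'] (min_width=7, slack=8)

Answer: |butter stop    |
|south milk     |
|segment voice  |
|quickly why    |
|quickly run    |
|number tree    |
|dolphin        |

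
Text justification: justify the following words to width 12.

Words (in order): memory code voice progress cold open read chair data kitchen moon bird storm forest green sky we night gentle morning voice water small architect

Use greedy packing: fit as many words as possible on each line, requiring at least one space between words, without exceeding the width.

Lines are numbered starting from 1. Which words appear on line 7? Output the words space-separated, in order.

Line 1: ['memory', 'code'] (min_width=11, slack=1)
Line 2: ['voice'] (min_width=5, slack=7)
Line 3: ['progress'] (min_width=8, slack=4)
Line 4: ['cold', 'open'] (min_width=9, slack=3)
Line 5: ['read', 'chair'] (min_width=10, slack=2)
Line 6: ['data', 'kitchen'] (min_width=12, slack=0)
Line 7: ['moon', 'bird'] (min_width=9, slack=3)
Line 8: ['storm', 'forest'] (min_width=12, slack=0)
Line 9: ['green', 'sky', 'we'] (min_width=12, slack=0)
Line 10: ['night', 'gentle'] (min_width=12, slack=0)
Line 11: ['morning'] (min_width=7, slack=5)
Line 12: ['voice', 'water'] (min_width=11, slack=1)
Line 13: ['small'] (min_width=5, slack=7)
Line 14: ['architect'] (min_width=9, slack=3)

Answer: moon bird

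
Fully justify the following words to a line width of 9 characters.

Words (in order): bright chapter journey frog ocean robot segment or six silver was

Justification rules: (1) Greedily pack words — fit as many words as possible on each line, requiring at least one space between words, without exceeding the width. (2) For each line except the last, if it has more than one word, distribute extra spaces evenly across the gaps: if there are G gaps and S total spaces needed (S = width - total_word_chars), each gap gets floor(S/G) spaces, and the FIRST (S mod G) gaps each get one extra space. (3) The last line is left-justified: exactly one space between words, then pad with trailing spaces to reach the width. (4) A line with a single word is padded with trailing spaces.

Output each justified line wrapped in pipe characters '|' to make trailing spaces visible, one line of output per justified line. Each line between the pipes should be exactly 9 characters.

Line 1: ['bright'] (min_width=6, slack=3)
Line 2: ['chapter'] (min_width=7, slack=2)
Line 3: ['journey'] (min_width=7, slack=2)
Line 4: ['frog'] (min_width=4, slack=5)
Line 5: ['ocean'] (min_width=5, slack=4)
Line 6: ['robot'] (min_width=5, slack=4)
Line 7: ['segment'] (min_width=7, slack=2)
Line 8: ['or', 'six'] (min_width=6, slack=3)
Line 9: ['silver'] (min_width=6, slack=3)
Line 10: ['was'] (min_width=3, slack=6)

Answer: |bright   |
|chapter  |
|journey  |
|frog     |
|ocean    |
|robot    |
|segment  |
|or    six|
|silver   |
|was      |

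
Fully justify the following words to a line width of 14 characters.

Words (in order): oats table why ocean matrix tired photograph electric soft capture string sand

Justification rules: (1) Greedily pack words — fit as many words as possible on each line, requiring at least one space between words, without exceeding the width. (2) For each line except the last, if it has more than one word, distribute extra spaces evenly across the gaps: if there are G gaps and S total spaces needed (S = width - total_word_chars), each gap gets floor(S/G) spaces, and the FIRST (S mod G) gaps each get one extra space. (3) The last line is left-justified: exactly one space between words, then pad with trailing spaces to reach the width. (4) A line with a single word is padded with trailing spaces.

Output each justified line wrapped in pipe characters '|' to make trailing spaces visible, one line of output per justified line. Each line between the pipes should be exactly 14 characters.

Line 1: ['oats', 'table', 'why'] (min_width=14, slack=0)
Line 2: ['ocean', 'matrix'] (min_width=12, slack=2)
Line 3: ['tired'] (min_width=5, slack=9)
Line 4: ['photograph'] (min_width=10, slack=4)
Line 5: ['electric', 'soft'] (min_width=13, slack=1)
Line 6: ['capture', 'string'] (min_width=14, slack=0)
Line 7: ['sand'] (min_width=4, slack=10)

Answer: |oats table why|
|ocean   matrix|
|tired         |
|photograph    |
|electric  soft|
|capture string|
|sand          |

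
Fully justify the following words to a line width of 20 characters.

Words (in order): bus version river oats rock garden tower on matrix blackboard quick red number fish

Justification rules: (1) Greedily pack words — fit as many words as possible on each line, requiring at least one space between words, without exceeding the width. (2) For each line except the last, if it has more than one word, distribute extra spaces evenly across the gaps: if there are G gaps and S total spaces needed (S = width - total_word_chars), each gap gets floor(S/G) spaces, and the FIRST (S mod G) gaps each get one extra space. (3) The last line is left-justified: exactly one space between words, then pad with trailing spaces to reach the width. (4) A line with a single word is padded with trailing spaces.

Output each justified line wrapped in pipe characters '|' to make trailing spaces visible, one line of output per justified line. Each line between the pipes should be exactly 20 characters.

Line 1: ['bus', 'version', 'river'] (min_width=17, slack=3)
Line 2: ['oats', 'rock', 'garden'] (min_width=16, slack=4)
Line 3: ['tower', 'on', 'matrix'] (min_width=15, slack=5)
Line 4: ['blackboard', 'quick', 'red'] (min_width=20, slack=0)
Line 5: ['number', 'fish'] (min_width=11, slack=9)

Answer: |bus   version  river|
|oats   rock   garden|
|tower    on   matrix|
|blackboard quick red|
|number fish         |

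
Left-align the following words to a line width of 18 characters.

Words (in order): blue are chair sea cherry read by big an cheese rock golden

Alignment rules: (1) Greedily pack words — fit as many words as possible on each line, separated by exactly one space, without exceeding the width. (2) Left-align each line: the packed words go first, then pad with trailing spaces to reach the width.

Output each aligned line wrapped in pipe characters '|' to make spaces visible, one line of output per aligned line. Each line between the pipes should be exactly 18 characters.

Line 1: ['blue', 'are', 'chair', 'sea'] (min_width=18, slack=0)
Line 2: ['cherry', 'read', 'by', 'big'] (min_width=18, slack=0)
Line 3: ['an', 'cheese', 'rock'] (min_width=14, slack=4)
Line 4: ['golden'] (min_width=6, slack=12)

Answer: |blue are chair sea|
|cherry read by big|
|an cheese rock    |
|golden            |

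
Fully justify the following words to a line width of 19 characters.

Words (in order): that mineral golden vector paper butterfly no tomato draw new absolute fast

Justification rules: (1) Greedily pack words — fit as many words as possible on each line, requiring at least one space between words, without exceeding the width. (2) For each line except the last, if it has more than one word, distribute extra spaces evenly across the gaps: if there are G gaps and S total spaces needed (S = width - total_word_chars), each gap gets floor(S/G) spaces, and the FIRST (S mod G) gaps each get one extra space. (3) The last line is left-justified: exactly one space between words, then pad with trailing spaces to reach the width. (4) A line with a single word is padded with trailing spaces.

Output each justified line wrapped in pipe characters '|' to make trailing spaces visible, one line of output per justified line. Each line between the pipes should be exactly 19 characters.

Line 1: ['that', 'mineral', 'golden'] (min_width=19, slack=0)
Line 2: ['vector', 'paper'] (min_width=12, slack=7)
Line 3: ['butterfly', 'no', 'tomato'] (min_width=19, slack=0)
Line 4: ['draw', 'new', 'absolute'] (min_width=17, slack=2)
Line 5: ['fast'] (min_width=4, slack=15)

Answer: |that mineral golden|
|vector        paper|
|butterfly no tomato|
|draw  new  absolute|
|fast               |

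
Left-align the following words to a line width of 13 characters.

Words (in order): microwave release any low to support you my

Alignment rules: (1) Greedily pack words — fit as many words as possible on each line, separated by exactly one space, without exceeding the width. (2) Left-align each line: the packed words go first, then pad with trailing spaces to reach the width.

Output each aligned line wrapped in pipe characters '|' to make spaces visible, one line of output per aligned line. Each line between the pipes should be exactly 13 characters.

Answer: |microwave    |
|release any  |
|low to       |
|support you  |
|my           |

Derivation:
Line 1: ['microwave'] (min_width=9, slack=4)
Line 2: ['release', 'any'] (min_width=11, slack=2)
Line 3: ['low', 'to'] (min_width=6, slack=7)
Line 4: ['support', 'you'] (min_width=11, slack=2)
Line 5: ['my'] (min_width=2, slack=11)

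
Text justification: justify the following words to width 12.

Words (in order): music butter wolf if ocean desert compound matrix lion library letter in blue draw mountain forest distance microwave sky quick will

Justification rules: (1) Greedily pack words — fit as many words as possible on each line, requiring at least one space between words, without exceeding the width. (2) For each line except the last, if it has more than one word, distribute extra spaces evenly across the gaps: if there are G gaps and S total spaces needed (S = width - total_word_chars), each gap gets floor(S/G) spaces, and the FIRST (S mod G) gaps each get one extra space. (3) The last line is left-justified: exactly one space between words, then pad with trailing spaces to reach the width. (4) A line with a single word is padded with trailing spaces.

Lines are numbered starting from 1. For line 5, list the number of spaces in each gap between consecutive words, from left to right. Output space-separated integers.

Answer: 2

Derivation:
Line 1: ['music', 'butter'] (min_width=12, slack=0)
Line 2: ['wolf', 'if'] (min_width=7, slack=5)
Line 3: ['ocean', 'desert'] (min_width=12, slack=0)
Line 4: ['compound'] (min_width=8, slack=4)
Line 5: ['matrix', 'lion'] (min_width=11, slack=1)
Line 6: ['library'] (min_width=7, slack=5)
Line 7: ['letter', 'in'] (min_width=9, slack=3)
Line 8: ['blue', 'draw'] (min_width=9, slack=3)
Line 9: ['mountain'] (min_width=8, slack=4)
Line 10: ['forest'] (min_width=6, slack=6)
Line 11: ['distance'] (min_width=8, slack=4)
Line 12: ['microwave'] (min_width=9, slack=3)
Line 13: ['sky', 'quick'] (min_width=9, slack=3)
Line 14: ['will'] (min_width=4, slack=8)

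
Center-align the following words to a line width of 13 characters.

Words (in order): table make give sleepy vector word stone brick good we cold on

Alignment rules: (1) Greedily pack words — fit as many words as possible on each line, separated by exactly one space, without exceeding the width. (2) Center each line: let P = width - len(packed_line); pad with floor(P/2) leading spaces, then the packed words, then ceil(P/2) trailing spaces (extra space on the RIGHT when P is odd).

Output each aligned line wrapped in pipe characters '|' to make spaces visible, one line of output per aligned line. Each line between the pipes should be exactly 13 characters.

Answer: | table make  |
| give sleepy |
| vector word |
| stone brick |
|good we cold |
|     on      |

Derivation:
Line 1: ['table', 'make'] (min_width=10, slack=3)
Line 2: ['give', 'sleepy'] (min_width=11, slack=2)
Line 3: ['vector', 'word'] (min_width=11, slack=2)
Line 4: ['stone', 'brick'] (min_width=11, slack=2)
Line 5: ['good', 'we', 'cold'] (min_width=12, slack=1)
Line 6: ['on'] (min_width=2, slack=11)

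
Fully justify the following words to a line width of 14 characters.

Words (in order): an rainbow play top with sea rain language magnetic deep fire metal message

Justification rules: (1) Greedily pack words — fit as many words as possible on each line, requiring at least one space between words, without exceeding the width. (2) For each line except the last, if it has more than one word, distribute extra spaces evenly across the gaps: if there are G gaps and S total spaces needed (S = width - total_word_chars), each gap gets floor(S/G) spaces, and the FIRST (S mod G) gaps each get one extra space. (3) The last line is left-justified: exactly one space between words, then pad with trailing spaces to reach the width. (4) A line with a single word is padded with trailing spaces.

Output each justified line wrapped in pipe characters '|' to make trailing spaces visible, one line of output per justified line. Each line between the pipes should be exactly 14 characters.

Answer: |an     rainbow|
|play  top with|
|sea       rain|
|language      |
|magnetic  deep|
|fire     metal|
|message       |

Derivation:
Line 1: ['an', 'rainbow'] (min_width=10, slack=4)
Line 2: ['play', 'top', 'with'] (min_width=13, slack=1)
Line 3: ['sea', 'rain'] (min_width=8, slack=6)
Line 4: ['language'] (min_width=8, slack=6)
Line 5: ['magnetic', 'deep'] (min_width=13, slack=1)
Line 6: ['fire', 'metal'] (min_width=10, slack=4)
Line 7: ['message'] (min_width=7, slack=7)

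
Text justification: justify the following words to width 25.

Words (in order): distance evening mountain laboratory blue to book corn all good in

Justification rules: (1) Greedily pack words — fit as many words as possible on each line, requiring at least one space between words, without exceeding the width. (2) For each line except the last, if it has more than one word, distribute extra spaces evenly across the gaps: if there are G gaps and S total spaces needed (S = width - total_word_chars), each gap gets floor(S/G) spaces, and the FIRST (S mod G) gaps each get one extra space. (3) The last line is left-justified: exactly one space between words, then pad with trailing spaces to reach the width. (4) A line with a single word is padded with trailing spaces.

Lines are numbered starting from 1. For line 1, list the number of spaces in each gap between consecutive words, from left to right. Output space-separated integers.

Answer: 1 1

Derivation:
Line 1: ['distance', 'evening', 'mountain'] (min_width=25, slack=0)
Line 2: ['laboratory', 'blue', 'to', 'book'] (min_width=23, slack=2)
Line 3: ['corn', 'all', 'good', 'in'] (min_width=16, slack=9)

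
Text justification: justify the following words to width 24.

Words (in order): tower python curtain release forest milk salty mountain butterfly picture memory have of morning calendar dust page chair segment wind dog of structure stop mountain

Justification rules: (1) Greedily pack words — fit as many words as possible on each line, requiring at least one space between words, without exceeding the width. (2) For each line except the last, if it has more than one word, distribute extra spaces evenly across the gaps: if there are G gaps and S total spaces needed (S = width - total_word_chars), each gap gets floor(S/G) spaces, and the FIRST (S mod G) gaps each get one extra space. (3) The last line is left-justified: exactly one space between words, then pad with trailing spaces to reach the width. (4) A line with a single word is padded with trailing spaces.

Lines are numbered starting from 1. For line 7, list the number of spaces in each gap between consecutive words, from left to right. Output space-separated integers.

Answer: 2 2 2

Derivation:
Line 1: ['tower', 'python', 'curtain'] (min_width=20, slack=4)
Line 2: ['release', 'forest', 'milk'] (min_width=19, slack=5)
Line 3: ['salty', 'mountain', 'butterfly'] (min_width=24, slack=0)
Line 4: ['picture', 'memory', 'have', 'of'] (min_width=22, slack=2)
Line 5: ['morning', 'calendar', 'dust'] (min_width=21, slack=3)
Line 6: ['page', 'chair', 'segment', 'wind'] (min_width=23, slack=1)
Line 7: ['dog', 'of', 'structure', 'stop'] (min_width=21, slack=3)
Line 8: ['mountain'] (min_width=8, slack=16)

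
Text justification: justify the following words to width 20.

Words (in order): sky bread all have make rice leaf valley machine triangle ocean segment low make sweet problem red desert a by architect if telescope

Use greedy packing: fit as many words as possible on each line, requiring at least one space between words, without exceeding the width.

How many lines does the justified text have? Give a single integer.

Line 1: ['sky', 'bread', 'all', 'have'] (min_width=18, slack=2)
Line 2: ['make', 'rice', 'leaf'] (min_width=14, slack=6)
Line 3: ['valley', 'machine'] (min_width=14, slack=6)
Line 4: ['triangle', 'ocean'] (min_width=14, slack=6)
Line 5: ['segment', 'low', 'make'] (min_width=16, slack=4)
Line 6: ['sweet', 'problem', 'red'] (min_width=17, slack=3)
Line 7: ['desert', 'a', 'by'] (min_width=11, slack=9)
Line 8: ['architect', 'if'] (min_width=12, slack=8)
Line 9: ['telescope'] (min_width=9, slack=11)
Total lines: 9

Answer: 9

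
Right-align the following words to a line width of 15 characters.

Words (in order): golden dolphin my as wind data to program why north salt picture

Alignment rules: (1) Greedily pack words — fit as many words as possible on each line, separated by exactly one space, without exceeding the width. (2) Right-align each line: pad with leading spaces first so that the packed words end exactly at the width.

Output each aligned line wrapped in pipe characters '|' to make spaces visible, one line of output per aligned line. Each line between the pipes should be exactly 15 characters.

Line 1: ['golden', 'dolphin'] (min_width=14, slack=1)
Line 2: ['my', 'as', 'wind', 'data'] (min_width=15, slack=0)
Line 3: ['to', 'program', 'why'] (min_width=14, slack=1)
Line 4: ['north', 'salt'] (min_width=10, slack=5)
Line 5: ['picture'] (min_width=7, slack=8)

Answer: | golden dolphin|
|my as wind data|
| to program why|
|     north salt|
|        picture|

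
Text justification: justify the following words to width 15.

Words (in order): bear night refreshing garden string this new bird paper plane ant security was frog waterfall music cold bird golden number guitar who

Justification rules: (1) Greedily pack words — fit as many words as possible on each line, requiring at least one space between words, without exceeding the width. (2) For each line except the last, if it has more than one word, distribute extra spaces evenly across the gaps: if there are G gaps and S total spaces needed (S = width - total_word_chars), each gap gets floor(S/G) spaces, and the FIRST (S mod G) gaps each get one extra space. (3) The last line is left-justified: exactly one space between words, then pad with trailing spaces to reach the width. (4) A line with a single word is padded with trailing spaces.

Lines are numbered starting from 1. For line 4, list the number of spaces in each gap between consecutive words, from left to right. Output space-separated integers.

Line 1: ['bear', 'night'] (min_width=10, slack=5)
Line 2: ['refreshing'] (min_width=10, slack=5)
Line 3: ['garden', 'string'] (min_width=13, slack=2)
Line 4: ['this', 'new', 'bird'] (min_width=13, slack=2)
Line 5: ['paper', 'plane', 'ant'] (min_width=15, slack=0)
Line 6: ['security', 'was'] (min_width=12, slack=3)
Line 7: ['frog', 'waterfall'] (min_width=14, slack=1)
Line 8: ['music', 'cold', 'bird'] (min_width=15, slack=0)
Line 9: ['golden', 'number'] (min_width=13, slack=2)
Line 10: ['guitar', 'who'] (min_width=10, slack=5)

Answer: 2 2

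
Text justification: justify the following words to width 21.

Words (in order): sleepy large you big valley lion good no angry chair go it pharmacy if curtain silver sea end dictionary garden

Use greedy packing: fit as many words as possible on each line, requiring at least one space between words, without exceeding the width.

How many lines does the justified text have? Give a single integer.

Answer: 6

Derivation:
Line 1: ['sleepy', 'large', 'you', 'big'] (min_width=20, slack=1)
Line 2: ['valley', 'lion', 'good', 'no'] (min_width=19, slack=2)
Line 3: ['angry', 'chair', 'go', 'it'] (min_width=17, slack=4)
Line 4: ['pharmacy', 'if', 'curtain'] (min_width=19, slack=2)
Line 5: ['silver', 'sea', 'end'] (min_width=14, slack=7)
Line 6: ['dictionary', 'garden'] (min_width=17, slack=4)
Total lines: 6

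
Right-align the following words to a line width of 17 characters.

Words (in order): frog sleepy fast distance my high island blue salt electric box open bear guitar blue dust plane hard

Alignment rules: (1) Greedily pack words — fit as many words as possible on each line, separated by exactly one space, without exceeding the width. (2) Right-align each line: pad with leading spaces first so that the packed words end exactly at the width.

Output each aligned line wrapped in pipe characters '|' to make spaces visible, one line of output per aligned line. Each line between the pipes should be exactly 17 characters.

Line 1: ['frog', 'sleepy', 'fast'] (min_width=16, slack=1)
Line 2: ['distance', 'my', 'high'] (min_width=16, slack=1)
Line 3: ['island', 'blue', 'salt'] (min_width=16, slack=1)
Line 4: ['electric', 'box', 'open'] (min_width=17, slack=0)
Line 5: ['bear', 'guitar', 'blue'] (min_width=16, slack=1)
Line 6: ['dust', 'plane', 'hard'] (min_width=15, slack=2)

Answer: | frog sleepy fast|
| distance my high|
| island blue salt|
|electric box open|
| bear guitar blue|
|  dust plane hard|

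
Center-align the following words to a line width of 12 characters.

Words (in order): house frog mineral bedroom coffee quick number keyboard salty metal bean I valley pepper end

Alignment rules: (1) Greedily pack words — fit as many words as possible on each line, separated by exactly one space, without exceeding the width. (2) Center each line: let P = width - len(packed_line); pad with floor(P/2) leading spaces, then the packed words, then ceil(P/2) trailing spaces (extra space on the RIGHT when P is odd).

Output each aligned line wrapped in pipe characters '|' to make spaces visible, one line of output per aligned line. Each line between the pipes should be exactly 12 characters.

Answer: | house frog |
|  mineral   |
|  bedroom   |
|coffee quick|
|   number   |
|  keyboard  |
|salty metal |
|   bean I   |
|   valley   |
| pepper end |

Derivation:
Line 1: ['house', 'frog'] (min_width=10, slack=2)
Line 2: ['mineral'] (min_width=7, slack=5)
Line 3: ['bedroom'] (min_width=7, slack=5)
Line 4: ['coffee', 'quick'] (min_width=12, slack=0)
Line 5: ['number'] (min_width=6, slack=6)
Line 6: ['keyboard'] (min_width=8, slack=4)
Line 7: ['salty', 'metal'] (min_width=11, slack=1)
Line 8: ['bean', 'I'] (min_width=6, slack=6)
Line 9: ['valley'] (min_width=6, slack=6)
Line 10: ['pepper', 'end'] (min_width=10, slack=2)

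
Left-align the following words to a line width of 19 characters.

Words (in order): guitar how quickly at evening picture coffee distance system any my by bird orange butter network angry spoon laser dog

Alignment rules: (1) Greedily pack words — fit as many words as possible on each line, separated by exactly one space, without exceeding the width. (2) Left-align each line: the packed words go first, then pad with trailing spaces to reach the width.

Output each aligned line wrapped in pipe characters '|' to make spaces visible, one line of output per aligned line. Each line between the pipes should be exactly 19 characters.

Line 1: ['guitar', 'how', 'quickly'] (min_width=18, slack=1)
Line 2: ['at', 'evening', 'picture'] (min_width=18, slack=1)
Line 3: ['coffee', 'distance'] (min_width=15, slack=4)
Line 4: ['system', 'any', 'my', 'by'] (min_width=16, slack=3)
Line 5: ['bird', 'orange', 'butter'] (min_width=18, slack=1)
Line 6: ['network', 'angry', 'spoon'] (min_width=19, slack=0)
Line 7: ['laser', 'dog'] (min_width=9, slack=10)

Answer: |guitar how quickly |
|at evening picture |
|coffee distance    |
|system any my by   |
|bird orange butter |
|network angry spoon|
|laser dog          |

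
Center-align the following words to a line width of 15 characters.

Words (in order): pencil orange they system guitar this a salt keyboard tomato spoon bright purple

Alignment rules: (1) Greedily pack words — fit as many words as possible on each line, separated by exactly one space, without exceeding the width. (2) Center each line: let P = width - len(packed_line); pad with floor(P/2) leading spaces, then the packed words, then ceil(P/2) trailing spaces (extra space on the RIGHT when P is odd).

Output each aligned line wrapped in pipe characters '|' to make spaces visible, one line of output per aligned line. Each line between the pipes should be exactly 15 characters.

Line 1: ['pencil', 'orange'] (min_width=13, slack=2)
Line 2: ['they', 'system'] (min_width=11, slack=4)
Line 3: ['guitar', 'this', 'a'] (min_width=13, slack=2)
Line 4: ['salt', 'keyboard'] (min_width=13, slack=2)
Line 5: ['tomato', 'spoon'] (min_width=12, slack=3)
Line 6: ['bright', 'purple'] (min_width=13, slack=2)

Answer: | pencil orange |
|  they system  |
| guitar this a |
| salt keyboard |
| tomato spoon  |
| bright purple |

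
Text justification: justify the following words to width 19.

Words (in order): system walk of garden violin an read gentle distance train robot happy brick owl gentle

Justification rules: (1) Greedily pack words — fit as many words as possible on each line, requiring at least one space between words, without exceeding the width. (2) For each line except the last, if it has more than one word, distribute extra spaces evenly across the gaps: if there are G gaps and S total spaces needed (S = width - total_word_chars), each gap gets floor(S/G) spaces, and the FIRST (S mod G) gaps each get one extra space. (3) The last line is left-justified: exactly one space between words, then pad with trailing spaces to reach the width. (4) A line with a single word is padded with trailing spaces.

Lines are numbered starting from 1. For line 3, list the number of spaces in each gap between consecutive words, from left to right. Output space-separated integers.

Answer: 9

Derivation:
Line 1: ['system', 'walk', 'of'] (min_width=14, slack=5)
Line 2: ['garden', 'violin', 'an'] (min_width=16, slack=3)
Line 3: ['read', 'gentle'] (min_width=11, slack=8)
Line 4: ['distance', 'train'] (min_width=14, slack=5)
Line 5: ['robot', 'happy', 'brick'] (min_width=17, slack=2)
Line 6: ['owl', 'gentle'] (min_width=10, slack=9)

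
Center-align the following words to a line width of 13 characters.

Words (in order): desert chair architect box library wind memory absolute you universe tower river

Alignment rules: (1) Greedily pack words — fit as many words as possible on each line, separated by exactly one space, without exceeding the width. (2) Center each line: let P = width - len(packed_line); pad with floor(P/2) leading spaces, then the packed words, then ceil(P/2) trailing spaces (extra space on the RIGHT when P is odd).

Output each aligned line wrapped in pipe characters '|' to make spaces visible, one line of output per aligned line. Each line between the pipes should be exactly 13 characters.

Answer: |desert chair |
|architect box|
|library wind |
|   memory    |
|absolute you |
|  universe   |
| tower river |

Derivation:
Line 1: ['desert', 'chair'] (min_width=12, slack=1)
Line 2: ['architect', 'box'] (min_width=13, slack=0)
Line 3: ['library', 'wind'] (min_width=12, slack=1)
Line 4: ['memory'] (min_width=6, slack=7)
Line 5: ['absolute', 'you'] (min_width=12, slack=1)
Line 6: ['universe'] (min_width=8, slack=5)
Line 7: ['tower', 'river'] (min_width=11, slack=2)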